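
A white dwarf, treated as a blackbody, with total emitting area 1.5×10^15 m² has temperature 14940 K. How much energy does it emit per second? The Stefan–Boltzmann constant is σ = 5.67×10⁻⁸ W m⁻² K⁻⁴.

P = σAT⁴ = 5.67×10⁻⁸ × 1.50×10^15 × (14940)⁴ = 5.67×10⁻⁸ × 1.50×10^15 × 4.98×10^16.
P = 4.24×10^24 W.

P ≈ 4.24×10^24 W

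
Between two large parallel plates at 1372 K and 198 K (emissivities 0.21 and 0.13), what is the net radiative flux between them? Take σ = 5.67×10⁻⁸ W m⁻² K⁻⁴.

q ≈ 17500 W/m²

For two large parallel gray plates, q = σ(T₁⁴ − T₂⁴) / (1/ε₁ + 1/ε₂ − 1).
1/ε₁ + 1/ε₂ − 1 = 1/0.21 + 1/0.13 − 1 = 11.45.
T₁⁴ − T₂⁴ = 3.54×10^12 − 1.54×10^9 = 3.54×10^12 K⁴.
q = 5.67×10⁻⁸ × 3.54×10^12 / 11.45 = 17500 W/m².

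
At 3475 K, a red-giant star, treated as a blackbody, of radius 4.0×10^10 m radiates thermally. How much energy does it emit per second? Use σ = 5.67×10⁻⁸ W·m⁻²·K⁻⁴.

A = 4πr² = 4π × (4.0×10^10)² = 2.01×10^22 m².
P = σAT⁴ = 5.67×10⁻⁸ × 2.01×10^22 × (3475)⁴ = 5.67×10⁻⁸ × 2.01×10^22 × 1.46×10^14.
P = 1.66×10^29 W.

P ≈ 1.66×10^29 W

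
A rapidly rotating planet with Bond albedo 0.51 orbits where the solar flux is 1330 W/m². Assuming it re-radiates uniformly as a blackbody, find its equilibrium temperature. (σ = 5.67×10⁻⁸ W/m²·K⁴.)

T ≈ 232 K

Power absorbed = (1−a)S·πR²; power emitted = 4πR²σT⁴. Equating and cancelling πR²:
T = ((1−a)S / 4σ)^(1/4) = (652 / (4 × 5.67×10⁻⁸))^(1/4) = (2.87×10^9)^(1/4).
T = 232 K.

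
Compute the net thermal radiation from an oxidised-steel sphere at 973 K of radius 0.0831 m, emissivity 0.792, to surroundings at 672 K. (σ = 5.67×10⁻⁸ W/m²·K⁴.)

A = 4πr² = 4π × (0.0831)² = 0.0868 m².
Q = εσA(T⁴ − T_s⁴). T⁴ − T_s⁴ = (973)⁴ − (672)⁴ = 8.96×10^11 − 2.04×10^11 = 6.92×10^11 K⁴.
Q = 0.792 × 5.67×10⁻⁸ × 0.0868 × 6.92×10^11 = 2700 W.

Q ≈ 2700 W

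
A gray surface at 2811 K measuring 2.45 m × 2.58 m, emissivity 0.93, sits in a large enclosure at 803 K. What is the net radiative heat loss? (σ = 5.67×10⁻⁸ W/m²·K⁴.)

A = 2.45 × 2.58 = 6.32 m².
Q = εσA(T⁴ − T_s⁴). T⁴ − T_s⁴ = (2811)⁴ − (803)⁴ = 6.24×10^13 − 4.16×10^11 = 6.20×10^13 K⁴.
Q = 0.93 × 5.67×10⁻⁸ × 6.32 × 6.20×10^13 = 2.07×10^7 W.

Q ≈ 2.07×10^7 W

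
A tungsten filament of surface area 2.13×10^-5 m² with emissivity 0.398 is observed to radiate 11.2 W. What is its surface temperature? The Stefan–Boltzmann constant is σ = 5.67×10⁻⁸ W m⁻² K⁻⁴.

From P = εσAT⁴, T = (P / εσA)^(1/4) = (11.2 / (0.398 × 5.67×10⁻⁸ × 2.13×10^-5))^(1/4).
T = (2.33×10^13)^(1/4) = 2200 K.

T ≈ 2200 K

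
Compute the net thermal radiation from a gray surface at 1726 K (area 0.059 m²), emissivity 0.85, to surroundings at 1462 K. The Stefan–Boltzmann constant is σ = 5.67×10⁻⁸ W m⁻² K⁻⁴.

Q ≈ 12200 W

Q = εσA(T⁴ − T_s⁴). T⁴ − T_s⁴ = (1726)⁴ − (1462)⁴ = 8.87×10^12 − 4.57×10^12 = 4.31×10^12 K⁴.
Q = 0.85 × 5.67×10⁻⁸ × 0.0590 × 4.31×10^12 = 12200 W.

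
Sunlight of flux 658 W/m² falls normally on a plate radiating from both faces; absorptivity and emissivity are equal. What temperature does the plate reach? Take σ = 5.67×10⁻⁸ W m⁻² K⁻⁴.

Absorbed flux αS = emitted flux 2εσT⁴ per unit area; with α = ε this gives T = (S/2σ)^(1/4).
T = (658 / (2 × 5.67×10⁻⁸))^(1/4) = (5.80×10^9)^(1/4).
T = 276 K.

T ≈ 276 K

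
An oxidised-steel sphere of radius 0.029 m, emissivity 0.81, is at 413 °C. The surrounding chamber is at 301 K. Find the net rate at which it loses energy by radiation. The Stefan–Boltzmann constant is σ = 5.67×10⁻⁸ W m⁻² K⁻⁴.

A = 4πr² = 4π × (0.029)² = 0.0106 m².
Convert: 413 °C = 686 K.
Q = εσA(T⁴ − T_s⁴). T⁴ − T_s⁴ = (686)⁴ − (301)⁴ = 2.21×10^11 − 8.21×10^9 = 2.13×10^11 K⁴.
Q = 0.81 × 5.67×10⁻⁸ × 0.0106 × 2.13×10^11 = 104 W.

Q ≈ 104 W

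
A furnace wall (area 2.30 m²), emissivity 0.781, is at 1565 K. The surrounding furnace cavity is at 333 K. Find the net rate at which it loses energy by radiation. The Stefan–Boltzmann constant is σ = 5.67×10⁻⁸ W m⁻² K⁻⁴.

Q = εσA(T⁴ − T_s⁴). T⁴ − T_s⁴ = (1565)⁴ − (333)⁴ = 6.00×10^12 − 1.23×10^10 = 5.99×10^12 K⁴.
Q = 0.781 × 5.67×10⁻⁸ × 2.30 × 5.99×10^12 = 6.10×10^5 W.

Q ≈ 6.10×10^5 W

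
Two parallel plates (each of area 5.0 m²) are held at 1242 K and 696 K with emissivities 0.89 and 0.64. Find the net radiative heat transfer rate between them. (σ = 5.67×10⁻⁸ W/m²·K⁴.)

Q ≈ 3.61×10^5 W

For two large parallel gray plates, q = σ(T₁⁴ − T₂⁴) / (1/ε₁ + 1/ε₂ − 1).
1/ε₁ + 1/ε₂ − 1 = 1/0.89 + 1/0.64 − 1 = 1.686.
T₁⁴ − T₂⁴ = 2.38×10^12 − 2.35×10^11 = 2.14×10^12 K⁴.
q = 5.67×10⁻⁸ × 2.14×10^12 / 1.686 = 72100 W/m².
Q = q·A = 72100 × 5.0 = 3.61×10^5 W.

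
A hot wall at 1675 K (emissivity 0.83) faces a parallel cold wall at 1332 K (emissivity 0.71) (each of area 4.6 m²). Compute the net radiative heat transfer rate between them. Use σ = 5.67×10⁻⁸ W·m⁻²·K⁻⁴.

For two large parallel gray plates, q = σ(T₁⁴ − T₂⁴) / (1/ε₁ + 1/ε₂ − 1).
1/ε₁ + 1/ε₂ − 1 = 1/0.83 + 1/0.71 − 1 = 1.613.
T₁⁴ − T₂⁴ = 7.87×10^12 − 3.15×10^12 = 4.72×10^12 K⁴.
q = 5.67×10⁻⁸ × 4.72×10^12 / 1.613 = 1.66×10^5 W/m².
Q = q·A = 1.66×10^5 × 4.6 = 7.64×10^5 W.

Q ≈ 7.64×10^5 W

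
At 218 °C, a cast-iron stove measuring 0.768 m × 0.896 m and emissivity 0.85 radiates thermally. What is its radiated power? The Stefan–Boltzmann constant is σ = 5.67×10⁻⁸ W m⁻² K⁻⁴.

P ≈ 1930 W

A = 0.768 × 0.896 = 0.688 m².
218 °C = 491 K.
Stefan–Boltzmann: P = εσAT⁴ = 0.85 × 5.67×10⁻⁸ × 0.688 × (491)⁴ = 0.85 × 5.67×10⁻⁸ × 0.688 × 5.81×10^10.
P = 1930 W.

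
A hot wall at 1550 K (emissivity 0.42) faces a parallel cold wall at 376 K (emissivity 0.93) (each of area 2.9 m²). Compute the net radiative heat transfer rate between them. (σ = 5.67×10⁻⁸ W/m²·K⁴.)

For two large parallel gray plates, q = σ(T₁⁴ − T₂⁴) / (1/ε₁ + 1/ε₂ − 1).
1/ε₁ + 1/ε₂ − 1 = 1/0.42 + 1/0.93 − 1 = 2.456.
T₁⁴ − T₂⁴ = 5.77×10^12 − 2.00×10^10 = 5.75×10^12 K⁴.
q = 5.67×10⁻⁸ × 5.75×10^12 / 2.456 = 1.33×10^5 W/m².
Q = q·A = 1.33×10^5 × 2.9 = 3.85×10^5 W.

Q ≈ 3.85×10^5 W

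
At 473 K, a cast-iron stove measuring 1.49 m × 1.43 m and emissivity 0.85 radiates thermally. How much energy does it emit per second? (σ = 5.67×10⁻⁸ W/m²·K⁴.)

A = 1.49 × 1.43 = 2.13 m².
Stefan–Boltzmann: P = εσAT⁴ = 0.85 × 5.67×10⁻⁸ × 2.13 × (473)⁴ = 0.85 × 5.67×10⁻⁸ × 2.13 × 5.01×10^10.
P = 5140 W.

P ≈ 5140 W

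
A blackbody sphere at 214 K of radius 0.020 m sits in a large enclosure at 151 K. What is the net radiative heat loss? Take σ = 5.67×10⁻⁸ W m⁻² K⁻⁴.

Q ≈ 0.450 W

A = 4πr² = 4π × (0.020)² = 5.03×10^-3 m².
Q = σA(T⁴ − T_s⁴). T⁴ − T_s⁴ = (214)⁴ − (151)⁴ = 2.10×10^9 − 5.20×10^8 = 1.58×10^9 K⁴.
Q = 5.67×10⁻⁸ × 5.03×10^-3 × 1.58×10^9 = 0.450 W.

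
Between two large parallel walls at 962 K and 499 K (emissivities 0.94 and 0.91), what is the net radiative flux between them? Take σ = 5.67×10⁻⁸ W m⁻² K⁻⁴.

q ≈ 38700 W/m²

For two large parallel gray plates, q = σ(T₁⁴ − T₂⁴) / (1/ε₁ + 1/ε₂ − 1).
1/ε₁ + 1/ε₂ − 1 = 1/0.94 + 1/0.91 − 1 = 1.163.
T₁⁴ − T₂⁴ = 8.56×10^11 − 6.20×10^10 = 7.94×10^11 K⁴.
q = 5.67×10⁻⁸ × 7.94×10^11 / 1.163 = 38700 W/m².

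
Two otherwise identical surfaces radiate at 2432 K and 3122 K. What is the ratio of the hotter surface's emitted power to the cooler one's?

ratio ≈ 2.72

P ∝ T⁴, so the ratio is (3122/2432)⁴ = (1.284)⁴ = 2.72.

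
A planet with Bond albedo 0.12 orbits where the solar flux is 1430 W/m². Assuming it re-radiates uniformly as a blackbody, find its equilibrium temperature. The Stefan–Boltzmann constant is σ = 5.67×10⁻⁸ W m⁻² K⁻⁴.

Power absorbed = (1−a)S·πR²; power emitted = 4πR²σT⁴. Equating and cancelling πR²:
T = ((1−a)S / 4σ)^(1/4) = (1260 / (4 × 5.67×10⁻⁸))^(1/4) = (5.55×10^9)^(1/4).
T = 273 K.

T ≈ 273 K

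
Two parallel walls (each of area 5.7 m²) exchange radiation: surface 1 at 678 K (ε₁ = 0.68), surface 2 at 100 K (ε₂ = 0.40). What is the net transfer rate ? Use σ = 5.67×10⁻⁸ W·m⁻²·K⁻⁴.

Q ≈ 23000 W

For two large parallel gray plates, q = σ(T₁⁴ − T₂⁴) / (1/ε₁ + 1/ε₂ − 1).
1/ε₁ + 1/ε₂ − 1 = 1/0.68 + 1/0.40 − 1 = 2.971.
T₁⁴ − T₂⁴ = 2.11×10^11 − 1.00×10^8 = 2.11×10^11 K⁴.
q = 5.67×10⁻⁸ × 2.11×10^11 / 2.971 = 4030 W/m².
Q = q·A = 4030 × 5.7 = 23000 W.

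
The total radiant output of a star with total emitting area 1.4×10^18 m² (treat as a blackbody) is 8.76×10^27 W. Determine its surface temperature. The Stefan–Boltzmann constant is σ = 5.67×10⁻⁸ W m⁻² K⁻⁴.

From P = σAT⁴, T = (P / σA)^(1/4) = (8.76×10^27 / (5.67×10⁻⁸ × 1.40×10^18))^(1/4).
T = (1.10×10^17)^(1/4) = 18200 K.

T ≈ 18200 K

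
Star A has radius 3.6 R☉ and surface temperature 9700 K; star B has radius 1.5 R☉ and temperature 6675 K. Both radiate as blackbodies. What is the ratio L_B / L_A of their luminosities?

L = 4πR²σT⁴ ∝ R²T⁴, so L_B/L_A = (1.5/3.6)² × (6675/9700)⁴ = 0.174 × 0.224 = 0.0389.

L_B/L_A ≈ 0.0389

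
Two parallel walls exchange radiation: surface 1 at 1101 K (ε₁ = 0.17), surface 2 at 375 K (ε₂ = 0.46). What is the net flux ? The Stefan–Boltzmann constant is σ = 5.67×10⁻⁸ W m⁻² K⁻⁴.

For two large parallel gray plates, q = σ(T₁⁴ − T₂⁴) / (1/ε₁ + 1/ε₂ − 1).
1/ε₁ + 1/ε₂ − 1 = 1/0.17 + 1/0.46 − 1 = 7.056.
T₁⁴ − T₂⁴ = 1.47×10^12 − 1.98×10^10 = 1.45×10^12 K⁴.
q = 5.67×10⁻⁸ × 1.45×10^12 / 7.056 = 11600 W/m².

q ≈ 11600 W/m²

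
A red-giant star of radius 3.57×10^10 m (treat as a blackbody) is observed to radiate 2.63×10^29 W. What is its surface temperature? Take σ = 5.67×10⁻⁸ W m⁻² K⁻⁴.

T ≈ 4130 K

A = 4πr² = 4π × (3.57×10^10)² = 1.60×10^22 m².
From P = σAT⁴, T = (P / σA)^(1/4) = (2.63×10^29 / (5.67×10⁻⁸ × 1.60×10^22))^(1/4).
T = (2.90×10^14)^(1/4) = 4130 K.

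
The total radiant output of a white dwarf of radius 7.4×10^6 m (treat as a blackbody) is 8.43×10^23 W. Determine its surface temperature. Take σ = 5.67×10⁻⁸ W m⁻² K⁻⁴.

A = 4πr² = 4π × (7.4×10^6)² = 6.88×10^14 m².
From P = σAT⁴, T = (P / σA)^(1/4) = (8.43×10^23 / (5.67×10⁻⁸ × 6.88×10^14))^(1/4).
T = (2.16×10^16)^(1/4) = 12100 K.

T ≈ 12100 K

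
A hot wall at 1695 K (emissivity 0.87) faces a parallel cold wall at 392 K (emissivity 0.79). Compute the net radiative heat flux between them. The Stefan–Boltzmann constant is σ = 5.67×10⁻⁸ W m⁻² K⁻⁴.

q ≈ 3.30×10^5 W/m²

For two large parallel gray plates, q = σ(T₁⁴ − T₂⁴) / (1/ε₁ + 1/ε₂ − 1).
1/ε₁ + 1/ε₂ − 1 = 1/0.87 + 1/0.79 − 1 = 1.415.
T₁⁴ − T₂⁴ = 8.25×10^12 − 2.36×10^10 = 8.23×10^12 K⁴.
q = 5.67×10⁻⁸ × 8.23×10^12 / 1.415 = 3.30×10^5 W/m².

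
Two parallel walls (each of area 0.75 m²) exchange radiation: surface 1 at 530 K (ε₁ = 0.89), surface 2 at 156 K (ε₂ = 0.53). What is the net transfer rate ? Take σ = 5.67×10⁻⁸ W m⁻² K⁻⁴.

For two large parallel gray plates, q = σ(T₁⁴ − T₂⁴) / (1/ε₁ + 1/ε₂ − 1).
1/ε₁ + 1/ε₂ − 1 = 1/0.89 + 1/0.53 − 1 = 2.010.
T₁⁴ − T₂⁴ = 7.89×10^10 − 5.92×10^8 = 7.83×10^10 K⁴.
q = 5.67×10⁻⁸ × 7.83×10^10 / 2.010 = 2210 W/m².
Q = q·A = 2210 × 0.75 = 1660 W.

Q ≈ 1660 W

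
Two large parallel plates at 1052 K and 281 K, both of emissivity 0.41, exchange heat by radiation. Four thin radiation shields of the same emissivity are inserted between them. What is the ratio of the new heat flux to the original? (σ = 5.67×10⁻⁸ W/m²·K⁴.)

With N identical shields there are N+1 = 5 gaps in series, each with the same radiative resistance, so the flux falls to 1/(N+1) of its unshielded value.

ratio ≈ 0.200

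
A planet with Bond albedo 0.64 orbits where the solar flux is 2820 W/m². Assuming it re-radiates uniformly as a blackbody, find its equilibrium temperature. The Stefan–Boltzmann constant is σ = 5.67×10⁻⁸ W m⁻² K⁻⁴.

T ≈ 259 K

Power absorbed = (1−a)S·πR²; power emitted = 4πR²σT⁴. Equating and cancelling πR²:
T = ((1−a)S / 4σ)^(1/4) = (1020 / (4 × 5.67×10⁻⁸))^(1/4) = (4.48×10^9)^(1/4).
T = 259 K.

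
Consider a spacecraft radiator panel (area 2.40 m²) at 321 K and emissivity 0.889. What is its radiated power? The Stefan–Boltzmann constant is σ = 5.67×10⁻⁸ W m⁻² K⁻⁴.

P ≈ 1280 W

P = εσAT⁴ = 0.889 × 5.67×10⁻⁸ × 2.40 × (321)⁴ = 0.889 × 5.67×10⁻⁸ × 2.40 × 1.06×10^10.
P = 1280 W.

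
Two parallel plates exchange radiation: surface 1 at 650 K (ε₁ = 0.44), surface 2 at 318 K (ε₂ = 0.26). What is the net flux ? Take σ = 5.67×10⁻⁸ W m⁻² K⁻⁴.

For two large parallel gray plates, q = σ(T₁⁴ − T₂⁴) / (1/ε₁ + 1/ε₂ − 1).
1/ε₁ + 1/ε₂ − 1 = 1/0.44 + 1/0.26 − 1 = 5.119.
T₁⁴ − T₂⁴ = 1.79×10^11 − 1.02×10^10 = 1.68×10^11 K⁴.
q = 5.67×10⁻⁸ × 1.68×10^11 / 5.119 = 1860 W/m².

q ≈ 1860 W/m²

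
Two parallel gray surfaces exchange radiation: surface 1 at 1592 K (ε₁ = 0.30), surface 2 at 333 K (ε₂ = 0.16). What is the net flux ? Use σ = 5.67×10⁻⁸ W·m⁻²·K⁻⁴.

q ≈ 42400 W/m²

For two large parallel gray plates, q = σ(T₁⁴ − T₂⁴) / (1/ε₁ + 1/ε₂ − 1).
1/ε₁ + 1/ε₂ − 1 = 1/0.30 + 1/0.16 − 1 = 8.583.
T₁⁴ − T₂⁴ = 6.42×10^12 − 1.23×10^10 = 6.41×10^12 K⁴.
q = 5.67×10⁻⁸ × 6.41×10^12 / 8.583 = 42400 W/m².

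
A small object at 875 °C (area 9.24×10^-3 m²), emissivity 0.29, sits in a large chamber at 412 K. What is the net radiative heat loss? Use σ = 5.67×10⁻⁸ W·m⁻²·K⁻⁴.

Q ≈ 260 W

Convert: 875 °C = 1148 K.
Q = εσA(T⁴ − T_s⁴). T⁴ − T_s⁴ = (1148)⁴ − (412)⁴ = 1.74×10^12 − 2.88×10^10 = 1.71×10^12 K⁴.
Q = 0.29 × 5.67×10⁻⁸ × 9.24×10^-3 × 1.71×10^12 = 260 W.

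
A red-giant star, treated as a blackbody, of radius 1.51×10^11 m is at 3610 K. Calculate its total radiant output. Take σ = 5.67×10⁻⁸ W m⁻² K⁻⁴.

P ≈ 2.76×10^30 W

A = 4πr² = 4π × (1.51×10^11)² = 2.87×10^23 m².
P = σAT⁴ = 5.67×10⁻⁸ × 2.87×10^23 × (3610)⁴ = 5.67×10⁻⁸ × 2.87×10^23 × 1.70×10^14.
P = 2.76×10^30 W.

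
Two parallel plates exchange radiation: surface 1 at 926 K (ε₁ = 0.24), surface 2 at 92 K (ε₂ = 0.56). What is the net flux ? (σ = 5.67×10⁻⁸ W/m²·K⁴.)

q ≈ 8420 W/m²

For two large parallel gray plates, q = σ(T₁⁴ − T₂⁴) / (1/ε₁ + 1/ε₂ − 1).
1/ε₁ + 1/ε₂ − 1 = 1/0.24 + 1/0.56 − 1 = 4.952.
T₁⁴ − T₂⁴ = 7.35×10^11 − 7.16×10^7 = 7.35×10^11 K⁴.
q = 5.67×10⁻⁸ × 7.35×10^11 / 4.952 = 8420 W/m².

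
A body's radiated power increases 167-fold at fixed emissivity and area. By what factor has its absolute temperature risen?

P ∝ T⁴ ⇒ T ∝ P^(1/4), so T scales by (167)^(1/4) = 3.59.

factor ≈ 3.59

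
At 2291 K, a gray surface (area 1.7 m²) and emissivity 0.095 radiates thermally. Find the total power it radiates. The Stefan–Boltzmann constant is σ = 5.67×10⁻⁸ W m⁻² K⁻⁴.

Stefan–Boltzmann: P = εσAT⁴ = 0.095 × 5.67×10⁻⁸ × 1.70 × (2291)⁴ = 0.095 × 5.67×10⁻⁸ × 1.70 × 2.75×10^13.
P = 2.52×10^5 W.

P ≈ 2.52×10^5 W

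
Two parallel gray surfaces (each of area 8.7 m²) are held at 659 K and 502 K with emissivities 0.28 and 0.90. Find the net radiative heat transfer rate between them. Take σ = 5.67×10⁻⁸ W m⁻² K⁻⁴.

For two large parallel gray plates, q = σ(T₁⁴ − T₂⁴) / (1/ε₁ + 1/ε₂ − 1).
1/ε₁ + 1/ε₂ − 1 = 1/0.28 + 1/0.90 − 1 = 3.683.
T₁⁴ − T₂⁴ = 1.89×10^11 − 6.35×10^10 = 1.25×10^11 K⁴.
q = 5.67×10⁻⁸ × 1.25×10^11 / 3.683 = 1930 W/m².
Q = q·A = 1930 × 8.7 = 16800 W.

Q ≈ 16800 W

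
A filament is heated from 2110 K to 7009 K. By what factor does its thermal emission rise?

ratio ≈ 122

P ∝ T⁴, so the ratio is (7009/2110)⁴ = (3.322)⁴ = 122.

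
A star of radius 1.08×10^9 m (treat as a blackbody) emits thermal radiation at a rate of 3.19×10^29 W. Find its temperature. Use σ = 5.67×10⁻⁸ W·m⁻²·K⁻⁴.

A = 4πr² = 4π × (1.08×10^9)² = 1.47×10^19 m².
From P = σAT⁴, T = (P / σA)^(1/4) = (3.19×10^29 / (5.67×10⁻⁸ × 1.47×10^19))^(1/4).
T = (3.84×10^17)^(1/4) = 24900 K.

T ≈ 24900 K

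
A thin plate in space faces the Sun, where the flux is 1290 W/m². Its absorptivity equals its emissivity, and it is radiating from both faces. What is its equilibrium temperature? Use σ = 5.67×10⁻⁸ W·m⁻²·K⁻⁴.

Absorbed flux αS = emitted flux 2εσT⁴ per unit area; with α = ε this gives T = (S/2σ)^(1/4).
T = (1290 / (2 × 5.67×10⁻⁸))^(1/4) = (1.14×10^10)^(1/4).
T = 327 K.

T ≈ 327 K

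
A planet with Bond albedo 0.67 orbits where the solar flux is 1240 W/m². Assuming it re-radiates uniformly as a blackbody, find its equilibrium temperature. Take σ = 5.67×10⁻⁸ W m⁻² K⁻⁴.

T ≈ 206 K

Power absorbed = (1−a)S·πR²; power emitted = 4πR²σT⁴. Equating and cancelling πR²:
T = ((1−a)S / 4σ)^(1/4) = (409 / (4 × 5.67×10⁻⁸))^(1/4) = (1.80×10^9)^(1/4).
T = 206 K.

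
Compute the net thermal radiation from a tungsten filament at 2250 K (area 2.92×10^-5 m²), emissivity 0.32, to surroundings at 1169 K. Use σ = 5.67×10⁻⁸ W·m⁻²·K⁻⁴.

Q ≈ 12.6 W

Q = εσA(T⁴ − T_s⁴). T⁴ − T_s⁴ = (2250)⁴ − (1169)⁴ = 2.56×10^13 − 1.87×10^12 = 2.38×10^13 K⁴.
Q = 0.32 × 5.67×10⁻⁸ × 2.92×10^-5 × 2.38×10^13 = 12.6 W.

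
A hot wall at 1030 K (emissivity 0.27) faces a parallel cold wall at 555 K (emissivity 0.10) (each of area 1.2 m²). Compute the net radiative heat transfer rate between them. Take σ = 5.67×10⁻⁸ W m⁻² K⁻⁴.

For two large parallel gray plates, q = σ(T₁⁴ − T₂⁴) / (1/ε₁ + 1/ε₂ − 1).
1/ε₁ + 1/ε₂ − 1 = 1/0.27 + 1/0.10 − 1 = 12.70.
T₁⁴ − T₂⁴ = 1.13×10^12 − 9.49×10^10 = 1.03×10^12 K⁴.
q = 5.67×10⁻⁸ × 1.03×10^12 / 12.70 = 4600 W/m².
Q = q·A = 4600 × 1.2 = 5520 W.

Q ≈ 5520 W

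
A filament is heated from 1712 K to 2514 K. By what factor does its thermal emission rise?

ratio ≈ 4.65

P ∝ T⁴, so the ratio is (2514/1712)⁴ = (1.468)⁴ = 4.65.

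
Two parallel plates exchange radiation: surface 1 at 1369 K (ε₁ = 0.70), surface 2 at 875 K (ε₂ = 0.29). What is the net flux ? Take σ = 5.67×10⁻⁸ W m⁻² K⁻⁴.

For two large parallel gray plates, q = σ(T₁⁴ − T₂⁴) / (1/ε₁ + 1/ε₂ − 1).
1/ε₁ + 1/ε₂ − 1 = 1/0.70 + 1/0.29 − 1 = 3.877.
T₁⁴ − T₂⁴ = 3.51×10^12 − 5.86×10^11 = 2.93×10^12 K⁴.
q = 5.67×10⁻⁸ × 2.93×10^12 / 3.877 = 42800 W/m².

q ≈ 42800 W/m²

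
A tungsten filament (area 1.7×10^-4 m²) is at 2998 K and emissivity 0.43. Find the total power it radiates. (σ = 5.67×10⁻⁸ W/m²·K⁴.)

P = εσAT⁴ = 0.43 × 5.67×10⁻⁸ × 1.70×10^-4 × (2998)⁴ = 0.43 × 5.67×10⁻⁸ × 1.70×10^-4 × 8.08×10^13.
P = 335 W.

P ≈ 335 W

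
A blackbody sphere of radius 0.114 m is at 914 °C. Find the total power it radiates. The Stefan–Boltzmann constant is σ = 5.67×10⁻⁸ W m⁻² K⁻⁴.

P ≈ 18400 W

A = 4πr² = 4π × (0.114)² = 0.163 m².
914 °C = 1187 K.
P = σAT⁴ = 5.67×10⁻⁸ × 0.163 × (1187)⁴ = 5.67×10⁻⁸ × 0.163 × 1.99×10^12.
P = 18400 W.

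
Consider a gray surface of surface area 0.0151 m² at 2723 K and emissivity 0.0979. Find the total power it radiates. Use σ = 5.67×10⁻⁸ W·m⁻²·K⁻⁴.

P ≈ 4610 W

P = εσAT⁴ = 0.0979 × 5.67×10⁻⁸ × 0.0151 × (2723)⁴ = 0.0979 × 5.67×10⁻⁸ × 0.0151 × 5.50×10^13.
P = 4610 W.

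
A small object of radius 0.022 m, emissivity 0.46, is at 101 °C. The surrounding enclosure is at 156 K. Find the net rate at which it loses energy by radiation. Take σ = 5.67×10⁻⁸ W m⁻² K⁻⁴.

A = 4πr² = 4π × (0.022)² = 6.08×10^-3 m².
Convert: 101 °C = 374 K.
Q = εσA(T⁴ − T_s⁴). T⁴ − T_s⁴ = (374)⁴ − (156)⁴ = 1.96×10^10 − 5.92×10^8 = 1.90×10^10 K⁴.
Q = 0.46 × 5.67×10⁻⁸ × 6.08×10^-3 × 1.90×10^10 = 3.01 W.

Q ≈ 3.01 W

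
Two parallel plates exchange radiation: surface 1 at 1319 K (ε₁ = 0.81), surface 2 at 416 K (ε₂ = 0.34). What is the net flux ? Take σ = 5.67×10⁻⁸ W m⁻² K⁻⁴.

For two large parallel gray plates, q = σ(T₁⁴ − T₂⁴) / (1/ε₁ + 1/ε₂ − 1).
1/ε₁ + 1/ε₂ − 1 = 1/0.81 + 1/0.34 − 1 = 3.176.
T₁⁴ − T₂⁴ = 3.03×10^12 − 2.99×10^10 = 3.00×10^12 K⁴.
q = 5.67×10⁻⁸ × 3.00×10^12 / 3.176 = 53500 W/m².

q ≈ 53500 W/m²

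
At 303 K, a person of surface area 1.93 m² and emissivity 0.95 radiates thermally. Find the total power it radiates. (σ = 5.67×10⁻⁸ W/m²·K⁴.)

P ≈ 876 W

Stefan–Boltzmann: P = εσAT⁴ = 0.95 × 5.67×10⁻⁸ × 1.93 × (303)⁴ = 0.95 × 5.67×10⁻⁸ × 1.93 × 8.43×10^9.
P = 876 W.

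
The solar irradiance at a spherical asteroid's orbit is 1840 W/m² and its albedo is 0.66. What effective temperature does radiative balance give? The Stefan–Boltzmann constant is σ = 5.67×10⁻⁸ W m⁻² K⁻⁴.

Power absorbed = (1−a)S·πR²; power emitted = 4πR²σT⁴. Equating and cancelling πR²:
T = ((1−a)S / 4σ)^(1/4) = (626 / (4 × 5.67×10⁻⁸))^(1/4) = (2.76×10^9)^(1/4).
T = 229 K.

T ≈ 229 K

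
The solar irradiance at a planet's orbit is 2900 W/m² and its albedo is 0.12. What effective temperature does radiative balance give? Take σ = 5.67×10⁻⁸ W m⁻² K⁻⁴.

Power absorbed = (1−a)S·πR²; power emitted = 4πR²σT⁴. Equating and cancelling πR²:
T = ((1−a)S / 4σ)^(1/4) = (2550 / (4 × 5.67×10⁻⁸))^(1/4) = (1.13×10^10)^(1/4).
T = 326 K.

T ≈ 326 K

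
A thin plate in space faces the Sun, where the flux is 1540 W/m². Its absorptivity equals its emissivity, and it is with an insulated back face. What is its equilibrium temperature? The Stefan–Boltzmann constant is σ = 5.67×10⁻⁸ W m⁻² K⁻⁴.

T ≈ 406 K

Absorbed flux αS = emitted flux εσT⁴ (one radiating face); with α = ε, T = (S/σ)^(1/4).
T = (1540 / 5.67×10⁻⁸)^(1/4) = (2.72×10^10)^(1/4).
T = 406 K.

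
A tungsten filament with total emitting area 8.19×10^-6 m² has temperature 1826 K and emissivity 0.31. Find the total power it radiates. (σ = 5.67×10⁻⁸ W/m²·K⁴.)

Stefan–Boltzmann: P = εσAT⁴ = 0.31 × 5.67×10⁻⁸ × 8.19×10^-6 × (1826)⁴ = 0.31 × 5.67×10⁻⁸ × 8.19×10^-6 × 1.11×10^13.
P = 1.60 W.

P ≈ 1.60 W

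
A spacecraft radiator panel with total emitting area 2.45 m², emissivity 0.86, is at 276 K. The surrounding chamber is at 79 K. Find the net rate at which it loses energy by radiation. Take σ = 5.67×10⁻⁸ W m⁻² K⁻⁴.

Q = εσA(T⁴ − T_s⁴). T⁴ − T_s⁴ = (276)⁴ − (79)⁴ = 5.80×10^9 − 3.90×10^7 = 5.76×10^9 K⁴.
Q = 0.86 × 5.67×10⁻⁸ × 2.45 × 5.76×10^9 = 689 W.

Q ≈ 689 W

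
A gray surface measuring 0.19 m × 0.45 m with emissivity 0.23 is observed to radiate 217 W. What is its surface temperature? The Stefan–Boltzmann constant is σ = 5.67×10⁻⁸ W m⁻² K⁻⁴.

A = 0.19 × 0.45 = 0.0855 m².
From P = εσAT⁴, T = (P / εσA)^(1/4) = (217 / (0.23 × 5.67×10⁻⁸ × 0.0855))^(1/4).
T = (1.95×10^11)^(1/4) = 664 K.

T ≈ 664 K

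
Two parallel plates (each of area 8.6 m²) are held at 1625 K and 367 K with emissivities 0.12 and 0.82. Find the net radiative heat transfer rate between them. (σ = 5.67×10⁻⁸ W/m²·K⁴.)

Q ≈ 3.97×10^5 W

For two large parallel gray plates, q = σ(T₁⁴ − T₂⁴) / (1/ε₁ + 1/ε₂ − 1).
1/ε₁ + 1/ε₂ − 1 = 1/0.12 + 1/0.82 − 1 = 8.553.
T₁⁴ − T₂⁴ = 6.97×10^12 − 1.81×10^10 = 6.95×10^12 K⁴.
q = 5.67×10⁻⁸ × 6.95×10^12 / 8.553 = 46100 W/m².
Q = q·A = 46100 × 8.6 = 3.97×10^5 W.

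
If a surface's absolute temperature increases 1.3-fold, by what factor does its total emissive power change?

P ∝ T⁴, so the power scales as (1.3)⁴ = 2.86.

factor ≈ 2.86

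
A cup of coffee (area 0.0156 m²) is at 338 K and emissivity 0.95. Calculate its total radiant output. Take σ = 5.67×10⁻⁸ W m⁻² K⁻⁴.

P = εσAT⁴ = 0.95 × 5.67×10⁻⁸ × 0.0156 × (338)⁴ = 0.95 × 5.67×10⁻⁸ × 0.0156 × 1.31×10^10.
P = 11.0 W.

P ≈ 11.0 W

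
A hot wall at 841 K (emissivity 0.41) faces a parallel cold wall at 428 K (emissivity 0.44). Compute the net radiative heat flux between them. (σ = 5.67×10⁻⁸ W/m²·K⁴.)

q ≈ 7130 W/m²

For two large parallel gray plates, q = σ(T₁⁴ − T₂⁴) / (1/ε₁ + 1/ε₂ − 1).
1/ε₁ + 1/ε₂ − 1 = 1/0.41 + 1/0.44 − 1 = 3.712.
T₁⁴ − T₂⁴ = 5.00×10^11 − 3.36×10^10 = 4.67×10^11 K⁴.
q = 5.67×10⁻⁸ × 4.67×10^11 / 3.712 = 7130 W/m².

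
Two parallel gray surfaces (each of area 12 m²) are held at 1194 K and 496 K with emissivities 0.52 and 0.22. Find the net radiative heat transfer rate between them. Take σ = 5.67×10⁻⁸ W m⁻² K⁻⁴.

Q ≈ 2.45×10^5 W

For two large parallel gray plates, q = σ(T₁⁴ − T₂⁴) / (1/ε₁ + 1/ε₂ − 1).
1/ε₁ + 1/ε₂ − 1 = 1/0.52 + 1/0.22 − 1 = 5.469.
T₁⁴ − T₂⁴ = 2.03×10^12 − 6.05×10^10 = 1.97×10^12 K⁴.
q = 5.67×10⁻⁸ × 1.97×10^12 / 5.469 = 20400 W/m².
Q = q·A = 20400 × 12 = 2.45×10^5 W.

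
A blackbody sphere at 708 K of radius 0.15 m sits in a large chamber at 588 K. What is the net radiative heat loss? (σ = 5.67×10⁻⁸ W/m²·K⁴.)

Q ≈ 2110 W

A = 4πr² = 4π × (0.15)² = 0.283 m².
Q = σA(T⁴ − T_s⁴). T⁴ − T_s⁴ = (708)⁴ − (588)⁴ = 2.51×10^11 − 1.20×10^11 = 1.32×10^11 K⁴.
Q = 5.67×10⁻⁸ × 0.283 × 1.32×10^11 = 2110 W.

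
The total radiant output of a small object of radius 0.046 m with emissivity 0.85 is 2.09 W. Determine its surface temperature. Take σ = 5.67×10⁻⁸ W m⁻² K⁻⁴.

A = 4πr² = 4π × (0.046)² = 0.0266 m².
From P = εσAT⁴, T = (P / εσA)^(1/4) = (2.09 / (0.85 × 5.67×10⁻⁸ × 0.0266))^(1/4).
T = (1.63×10^9)^(1/4) = 201 K.

T ≈ 201 K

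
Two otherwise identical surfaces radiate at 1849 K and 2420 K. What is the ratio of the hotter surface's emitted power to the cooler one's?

ratio ≈ 2.93

P ∝ T⁴, so the ratio is (2420/1849)⁴ = (1.309)⁴ = 2.93.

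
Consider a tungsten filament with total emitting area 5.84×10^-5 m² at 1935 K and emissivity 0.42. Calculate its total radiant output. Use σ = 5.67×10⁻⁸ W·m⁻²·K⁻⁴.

P ≈ 19.5 W

P = εσAT⁴ = 0.42 × 5.67×10⁻⁸ × 5.84×10^-5 × (1935)⁴ = 0.42 × 5.67×10⁻⁸ × 5.84×10^-5 × 1.40×10^13.
P = 19.5 W.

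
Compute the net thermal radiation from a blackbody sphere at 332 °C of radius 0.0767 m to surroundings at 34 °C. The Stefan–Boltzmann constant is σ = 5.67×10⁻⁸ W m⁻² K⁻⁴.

Q ≈ 524 W

A = 4πr² = 4π × (0.0767)² = 0.0739 m².
Convert: 332 °C = 605 K; 34 °C = 307 K.
Q = σA(T⁴ − T_s⁴). T⁴ − T_s⁴ = (605)⁴ − (307)⁴ = 1.34×10^11 − 8.88×10^9 = 1.25×10^11 K⁴.
Q = 5.67×10⁻⁸ × 0.0739 × 1.25×10^11 = 524 W.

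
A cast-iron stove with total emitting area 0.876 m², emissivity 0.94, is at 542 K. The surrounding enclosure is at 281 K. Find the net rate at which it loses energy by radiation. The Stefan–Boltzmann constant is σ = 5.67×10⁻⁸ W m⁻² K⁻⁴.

Q = εσA(T⁴ − T_s⁴). T⁴ − T_s⁴ = (542)⁴ − (281)⁴ = 8.63×10^10 − 6.23×10^9 = 8.01×10^10 K⁴.
Q = 0.94 × 5.67×10⁻⁸ × 0.876 × 8.01×10^10 = 3740 W.

Q ≈ 3740 W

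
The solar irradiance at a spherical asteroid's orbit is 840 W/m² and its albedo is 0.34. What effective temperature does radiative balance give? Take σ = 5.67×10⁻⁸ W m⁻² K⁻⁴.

T ≈ 222 K

Power absorbed = (1−a)S·πR²; power emitted = 4πR²σT⁴. Equating and cancelling πR²:
T = ((1−a)S / 4σ)^(1/4) = (554 / (4 × 5.67×10⁻⁸))^(1/4) = (2.44×10^9)^(1/4).
T = 222 K.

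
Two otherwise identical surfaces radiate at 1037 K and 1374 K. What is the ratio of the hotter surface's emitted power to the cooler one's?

ratio ≈ 3.08

P ∝ T⁴, so the ratio is (1374/1037)⁴ = (1.325)⁴ = 3.08.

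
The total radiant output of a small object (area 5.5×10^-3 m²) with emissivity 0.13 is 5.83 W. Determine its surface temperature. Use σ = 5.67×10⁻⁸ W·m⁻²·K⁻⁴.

T ≈ 616 K

From P = εσAT⁴, T = (P / εσA)^(1/4) = (5.83 / (0.13 × 5.67×10⁻⁸ × 5.50×10^-3))^(1/4).
T = (1.44×10^11)^(1/4) = 616 K.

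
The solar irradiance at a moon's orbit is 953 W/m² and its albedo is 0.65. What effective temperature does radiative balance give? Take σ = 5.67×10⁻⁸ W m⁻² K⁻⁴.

T ≈ 196 K

Power absorbed = (1−a)S·πR²; power emitted = 4πR²σT⁴. Equating and cancelling πR²:
T = ((1−a)S / 4σ)^(1/4) = (334 / (4 × 5.67×10⁻⁸))^(1/4) = (1.47×10^9)^(1/4).
T = 196 K.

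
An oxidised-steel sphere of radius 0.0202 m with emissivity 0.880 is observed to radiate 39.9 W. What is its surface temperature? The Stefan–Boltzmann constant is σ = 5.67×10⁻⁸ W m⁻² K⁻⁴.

A = 4πr² = 4π × (0.0202)² = 5.13×10^-3 m².
From P = εσAT⁴, T = (P / εσA)^(1/4) = (39.9 / (0.880 × 5.67×10⁻⁸ × 5.13×10^-3))^(1/4).
T = (1.56×10^11)^(1/4) = 628 K.

T ≈ 628 K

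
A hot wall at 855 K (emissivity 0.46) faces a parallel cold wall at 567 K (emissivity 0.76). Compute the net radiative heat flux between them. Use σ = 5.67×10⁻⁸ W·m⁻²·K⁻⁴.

For two large parallel gray plates, q = σ(T₁⁴ − T₂⁴) / (1/ε₁ + 1/ε₂ − 1).
1/ε₁ + 1/ε₂ − 1 = 1/0.46 + 1/0.76 − 1 = 2.490.
T₁⁴ − T₂⁴ = 5.34×10^11 − 1.03×10^11 = 4.31×10^11 K⁴.
q = 5.67×10⁻⁸ × 4.31×10^11 / 2.490 = 9820 W/m².

q ≈ 9820 W/m²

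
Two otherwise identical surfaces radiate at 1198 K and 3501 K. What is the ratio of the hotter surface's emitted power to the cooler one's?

ratio ≈ 72.9

P ∝ T⁴, so the ratio is (3501/1198)⁴ = (2.922)⁴ = 72.9.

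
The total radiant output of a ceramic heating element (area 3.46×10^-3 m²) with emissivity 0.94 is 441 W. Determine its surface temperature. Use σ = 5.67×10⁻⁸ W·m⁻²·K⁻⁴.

From P = εσAT⁴, T = (P / εσA)^(1/4) = (441 / (0.94 × 5.67×10⁻⁸ × 3.46×10^-3))^(1/4).
T = (2.39×10^12)^(1/4) = 1240 K.

T ≈ 1240 K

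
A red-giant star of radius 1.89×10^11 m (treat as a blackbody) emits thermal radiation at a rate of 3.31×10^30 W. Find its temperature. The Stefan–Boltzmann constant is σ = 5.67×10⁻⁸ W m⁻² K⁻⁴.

A = 4πr² = 4π × (1.89×10^11)² = 4.49×10^23 m².
From P = σAT⁴, T = (P / σA)^(1/4) = (3.31×10^30 / (5.67×10⁻⁸ × 4.49×10^23))^(1/4).
T = (1.30×10^14)^(1/4) = 3380 K.

T ≈ 3380 K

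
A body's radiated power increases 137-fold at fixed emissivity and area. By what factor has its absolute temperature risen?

factor ≈ 3.42

P ∝ T⁴ ⇒ T ∝ P^(1/4), so T scales by (137)^(1/4) = 3.42.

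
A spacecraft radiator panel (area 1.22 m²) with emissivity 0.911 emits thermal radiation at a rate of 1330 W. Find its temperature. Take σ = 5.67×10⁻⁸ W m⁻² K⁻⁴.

T ≈ 381 K

From P = εσAT⁴, T = (P / εσA)^(1/4) = (1330 / (0.911 × 5.67×10⁻⁸ × 1.22))^(1/4).
T = (2.11×10^10)^(1/4) = 381 K.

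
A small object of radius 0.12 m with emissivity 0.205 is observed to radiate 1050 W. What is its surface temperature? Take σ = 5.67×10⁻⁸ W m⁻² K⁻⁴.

A = 4πr² = 4π × (0.12)² = 0.181 m².
From P = εσAT⁴, T = (P / εσA)^(1/4) = (1050 / (0.205 × 5.67×10⁻⁸ × 0.181))^(1/4).
T = (4.99×10^11)^(1/4) = 841 K.

T ≈ 841 K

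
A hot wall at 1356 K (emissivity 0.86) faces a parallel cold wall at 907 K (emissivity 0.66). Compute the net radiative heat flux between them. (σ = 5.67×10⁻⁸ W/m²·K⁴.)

For two large parallel gray plates, q = σ(T₁⁴ − T₂⁴) / (1/ε₁ + 1/ε₂ − 1).
1/ε₁ + 1/ε₂ − 1 = 1/0.86 + 1/0.66 − 1 = 1.678.
T₁⁴ − T₂⁴ = 3.38×10^12 − 6.77×10^11 = 2.70×10^12 K⁴.
q = 5.67×10⁻⁸ × 2.70×10^12 / 1.678 = 91400 W/m².

q ≈ 91400 W/m²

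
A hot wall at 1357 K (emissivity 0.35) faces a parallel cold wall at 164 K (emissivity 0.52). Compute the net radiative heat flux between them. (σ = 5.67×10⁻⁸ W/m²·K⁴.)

q ≈ 50900 W/m²

For two large parallel gray plates, q = σ(T₁⁴ − T₂⁴) / (1/ε₁ + 1/ε₂ − 1).
1/ε₁ + 1/ε₂ − 1 = 1/0.35 + 1/0.52 − 1 = 3.780.
T₁⁴ − T₂⁴ = 3.39×10^12 − 7.23×10^8 = 3.39×10^12 K⁴.
q = 5.67×10⁻⁸ × 3.39×10^12 / 3.780 = 50900 W/m².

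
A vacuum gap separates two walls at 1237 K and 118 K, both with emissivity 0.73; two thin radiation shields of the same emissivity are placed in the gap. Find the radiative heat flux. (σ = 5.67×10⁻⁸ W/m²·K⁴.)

Each of the 3 gaps contributes resistance (2/ε − 1) = 2/0.73 − 1 = 1.740; total = 5.219.
q = σ(T₁⁴ − T₂⁴) / 5.219 = 5.67×10⁻⁸ × 2.34×10^12 / 5.219 = 25400 W/m².

q ≈ 25400 W/m²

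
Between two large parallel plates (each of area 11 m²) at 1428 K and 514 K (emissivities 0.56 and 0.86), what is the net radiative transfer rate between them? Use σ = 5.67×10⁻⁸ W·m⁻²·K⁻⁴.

For two large parallel gray plates, q = σ(T₁⁴ − T₂⁴) / (1/ε₁ + 1/ε₂ − 1).
1/ε₁ + 1/ε₂ − 1 = 1/0.56 + 1/0.86 − 1 = 1.949.
T₁⁴ − T₂⁴ = 4.16×10^12 − 6.98×10^10 = 4.09×10^12 K⁴.
q = 5.67×10⁻⁸ × 4.09×10^12 / 1.949 = 1.19×10^5 W/m².
Q = q·A = 1.19×10^5 × 11 = 1.31×10^6 W.

Q ≈ 1.31×10^6 W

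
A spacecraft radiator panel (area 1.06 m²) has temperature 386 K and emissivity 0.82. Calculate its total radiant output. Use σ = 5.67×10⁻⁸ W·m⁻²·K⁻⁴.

P = εσAT⁴ = 0.82 × 5.67×10⁻⁸ × 1.06 × (386)⁴ = 0.82 × 5.67×10⁻⁸ × 1.06 × 2.22×10^10.
P = 1090 W.

P ≈ 1090 W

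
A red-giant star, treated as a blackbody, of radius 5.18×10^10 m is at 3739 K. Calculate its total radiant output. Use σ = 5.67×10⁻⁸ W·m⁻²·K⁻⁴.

A = 4πr² = 4π × (5.18×10^10)² = 3.37×10^22 m².
P = σAT⁴ = 5.67×10⁻⁸ × 3.37×10^22 × (3739)⁴ = 5.67×10⁻⁸ × 3.37×10^22 × 1.95×10^14.
P = 3.74×10^29 W.

P ≈ 3.74×10^29 W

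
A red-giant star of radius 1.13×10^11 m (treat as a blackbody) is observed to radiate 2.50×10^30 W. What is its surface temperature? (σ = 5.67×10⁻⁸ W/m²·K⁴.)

T ≈ 4070 K

A = 4πr² = 4π × (1.13×10^11)² = 1.60×10^23 m².
From P = σAT⁴, T = (P / σA)^(1/4) = (2.50×10^30 / (5.67×10⁻⁸ × 1.60×10^23))^(1/4).
T = (2.75×10^14)^(1/4) = 4070 K.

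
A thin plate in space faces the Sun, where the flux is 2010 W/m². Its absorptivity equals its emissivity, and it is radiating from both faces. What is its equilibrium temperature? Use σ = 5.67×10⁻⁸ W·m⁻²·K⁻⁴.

Absorbed flux αS = emitted flux 2εσT⁴ per unit area; with α = ε this gives T = (S/2σ)^(1/4).
T = (2010 / (2 × 5.67×10⁻⁸))^(1/4) = (1.77×10^10)^(1/4).
T = 365 K.

T ≈ 365 K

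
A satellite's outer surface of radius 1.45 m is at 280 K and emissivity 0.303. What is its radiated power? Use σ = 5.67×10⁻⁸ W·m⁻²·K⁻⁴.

A = 4πr² = 4π × (1.45)² = 26.4 m².
P = εσAT⁴ = 0.303 × 5.67×10⁻⁸ × 26.4 × (280)⁴ = 0.303 × 5.67×10⁻⁸ × 26.4 × 6.15×10^9.
P = 2790 W.

P ≈ 2790 W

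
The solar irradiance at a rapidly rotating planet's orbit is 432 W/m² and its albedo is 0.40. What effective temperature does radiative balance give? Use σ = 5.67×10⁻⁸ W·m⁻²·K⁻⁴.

T ≈ 184 K

Power absorbed = (1−a)S·πR²; power emitted = 4πR²σT⁴. Equating and cancelling πR²:
T = ((1−a)S / 4σ)^(1/4) = (259 / (4 × 5.67×10⁻⁸))^(1/4) = (1.14×10^9)^(1/4).
T = 184 K.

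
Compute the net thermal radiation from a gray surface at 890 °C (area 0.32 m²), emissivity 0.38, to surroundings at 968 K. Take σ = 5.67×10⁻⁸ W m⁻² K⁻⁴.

Convert: 890 °C = 1163 K.
Q = εσA(T⁴ − T_s⁴). T⁴ − T_s⁴ = (1163)⁴ − (968)⁴ = 1.83×10^12 − 8.78×10^11 = 9.51×10^11 K⁴.
Q = 0.38 × 5.67×10⁻⁸ × 0.320 × 9.51×10^11 = 6560 W.

Q ≈ 6560 W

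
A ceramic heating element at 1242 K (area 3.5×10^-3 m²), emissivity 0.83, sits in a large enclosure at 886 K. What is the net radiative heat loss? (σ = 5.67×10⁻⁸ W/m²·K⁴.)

Q ≈ 290 W

Q = εσA(T⁴ − T_s⁴). T⁴ − T_s⁴ = (1242)⁴ − (886)⁴ = 2.38×10^12 − 6.16×10^11 = 1.76×10^12 K⁴.
Q = 0.83 × 5.67×10⁻⁸ × 3.50×10^-3 × 1.76×10^12 = 290 W.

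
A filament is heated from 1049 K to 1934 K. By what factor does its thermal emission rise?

ratio ≈ 11.6

P ∝ T⁴, so the ratio is (1934/1049)⁴ = (1.844)⁴ = 11.6.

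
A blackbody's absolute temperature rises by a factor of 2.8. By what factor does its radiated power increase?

P ∝ T⁴, so the power scales as (2.8)⁴ = 61.5.

factor ≈ 61.5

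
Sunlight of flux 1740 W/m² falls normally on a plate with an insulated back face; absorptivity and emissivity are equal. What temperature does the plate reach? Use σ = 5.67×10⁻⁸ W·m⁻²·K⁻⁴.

T ≈ 419 K

Absorbed flux αS = emitted flux εσT⁴ (one radiating face); with α = ε, T = (S/σ)^(1/4).
T = (1740 / 5.67×10⁻⁸)^(1/4) = (3.07×10^10)^(1/4).
T = 419 K.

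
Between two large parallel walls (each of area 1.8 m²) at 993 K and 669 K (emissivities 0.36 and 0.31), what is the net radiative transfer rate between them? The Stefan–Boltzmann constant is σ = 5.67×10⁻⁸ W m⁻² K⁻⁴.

Q ≈ 15700 W

For two large parallel gray plates, q = σ(T₁⁴ − T₂⁴) / (1/ε₁ + 1/ε₂ − 1).
1/ε₁ + 1/ε₂ − 1 = 1/0.36 + 1/0.31 − 1 = 5.004.
T₁⁴ − T₂⁴ = 9.72×10^11 − 2.00×10^11 = 7.72×10^11 K⁴.
q = 5.67×10⁻⁸ × 7.72×10^11 / 5.004 = 8750 W/m².
Q = q·A = 8750 × 1.8 = 15700 W.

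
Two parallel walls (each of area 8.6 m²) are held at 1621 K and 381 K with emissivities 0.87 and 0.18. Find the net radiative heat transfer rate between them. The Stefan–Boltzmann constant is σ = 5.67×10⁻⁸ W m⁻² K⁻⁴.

Q ≈ 5.88×10^5 W

For two large parallel gray plates, q = σ(T₁⁴ − T₂⁴) / (1/ε₁ + 1/ε₂ − 1).
1/ε₁ + 1/ε₂ − 1 = 1/0.87 + 1/0.18 − 1 = 5.705.
T₁⁴ − T₂⁴ = 6.90×10^12 − 2.11×10^10 = 6.88×10^12 K⁴.
q = 5.67×10⁻⁸ × 6.88×10^12 / 5.705 = 68400 W/m².
Q = q·A = 68400 × 8.6 = 5.88×10^5 W.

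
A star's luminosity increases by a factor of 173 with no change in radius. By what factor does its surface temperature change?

factor ≈ 3.63

P ∝ T⁴ ⇒ T ∝ P^(1/4), so T scales by (173)^(1/4) = 3.63.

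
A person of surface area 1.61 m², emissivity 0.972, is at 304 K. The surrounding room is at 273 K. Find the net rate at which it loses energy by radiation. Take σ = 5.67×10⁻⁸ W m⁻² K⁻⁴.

Q ≈ 265 W

Q = εσA(T⁴ − T_s⁴). T⁴ − T_s⁴ = (304)⁴ − (273)⁴ = 8.54×10^9 − 5.55×10^9 = 2.99×10^9 K⁴.
Q = 0.972 × 5.67×10⁻⁸ × 1.61 × 2.99×10^9 = 265 W.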